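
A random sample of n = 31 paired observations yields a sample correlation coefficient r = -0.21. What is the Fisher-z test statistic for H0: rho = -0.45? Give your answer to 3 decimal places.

Fisher z: atanh(-0.21) = -0.213171, atanh(-0.45) = -0.484700
z = (z_r − z_0)·√(n−3) = (-0.213171 − (-0.484700))·√28 = 0.271529 · 5.291503 = 1.437

1.437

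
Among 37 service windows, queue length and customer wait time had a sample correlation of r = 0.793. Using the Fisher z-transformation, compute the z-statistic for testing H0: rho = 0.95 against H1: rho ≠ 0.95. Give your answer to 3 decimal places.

-4.387

Fisher z: atanh(0.793) = 1.079463, atanh(0.95) = 1.831781
z = (z_r − z_0)·√(n−3) = (1.079463 − 1.831781)·√34 = -0.752318 · 5.830952 = -4.387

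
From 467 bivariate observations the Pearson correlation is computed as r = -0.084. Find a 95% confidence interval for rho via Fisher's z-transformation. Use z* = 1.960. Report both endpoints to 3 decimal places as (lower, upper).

Fisher z: z_r = atanh(r) = ½·ln((1+(-0.084))/(1−(-0.084))) = -0.084198
SE(z) = 1/√(n−3) = 1/√464 = 0.046424
95% ⇒ z* = 1.960; margin = 1.960·0.046424 = 0.090991
CI on z-scale: (-0.175189, 0.006793)
Back-transform: tanh(-0.175189) = -0.173418, tanh(0.006793) = 0.006793

(-0.173, 0.007)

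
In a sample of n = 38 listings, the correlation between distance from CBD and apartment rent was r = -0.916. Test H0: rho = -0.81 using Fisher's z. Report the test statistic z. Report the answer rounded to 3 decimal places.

z_r = atanh(-0.916) = -1.563589,  z_0 = atanh(-0.81) = -1.127029
SE = 1/√(n−3) = 1/√35 = 0.169031
z = (z_r − z_0)/SE = (-1.563589 − (-1.127029)) / 0.169031 = -0.436560 / 0.169031 = -2.583

-2.583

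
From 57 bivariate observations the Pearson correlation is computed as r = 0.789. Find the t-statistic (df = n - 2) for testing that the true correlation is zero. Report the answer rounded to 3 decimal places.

9.524

1 − r² = 1 − 0.622521 = 0.377479;  √(1−r²) = 0.614393
√(n−2) = √55 = 7.416198
t = r·√(n−2)/√(1−r²) = 0.789 · 7.416198 / 0.614393 = 9.524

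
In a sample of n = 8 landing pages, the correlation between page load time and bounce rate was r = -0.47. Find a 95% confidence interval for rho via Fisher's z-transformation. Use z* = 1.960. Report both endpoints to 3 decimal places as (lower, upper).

(-0.882, 0.351)

Fisher z: z_r = atanh(r) = ½·ln((1+(-0.47))/(1−(-0.47))) = -0.510070
SE(z) = 1/√(n−3) = 1/√5 = 0.447214
95% ⇒ z* = 1.960; margin = 1.960·0.447214 = 0.876539
CI on z-scale: (-1.386609, 0.366469)
Back-transform: tanh(-1.386609) = -0.882423, tanh(0.366469) = 0.350899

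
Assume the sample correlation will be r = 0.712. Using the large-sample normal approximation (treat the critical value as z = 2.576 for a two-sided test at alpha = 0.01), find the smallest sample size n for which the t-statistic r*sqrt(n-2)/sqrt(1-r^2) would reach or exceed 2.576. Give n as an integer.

r√(n−2)/√(1−r²) ≥ 2.576  ⇔  n−2 ≥ (2.576)²·(1−r²)/r²
(1−r²)/r² = (1−0.506944)/0.506944 = 0.9726
n ≥ 2 + 6.635776·0.9726 = 2 + 6.4540 = 8.4540
⌈8.4540⌉ = 9

9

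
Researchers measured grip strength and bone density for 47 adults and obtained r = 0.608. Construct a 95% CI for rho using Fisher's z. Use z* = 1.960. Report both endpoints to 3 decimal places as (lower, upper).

z_r = atanh(0.608) = 0.705742;  SE = 1/√(n−3) = 1/√44 = 0.150756
z-limits: 0.705742 ± 1.960·0.150756 = 0.705742 ± 0.295482 = [0.410260, 1.001224]
ρ-limits: (tanh 0.410260, tanh 1.001224) = (0.389, 0.762)

(0.389, 0.762)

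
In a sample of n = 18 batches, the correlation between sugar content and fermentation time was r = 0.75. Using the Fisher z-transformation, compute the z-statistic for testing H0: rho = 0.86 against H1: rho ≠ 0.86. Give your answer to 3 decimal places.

-1.241

Fisher z: atanh(0.75) = 0.972955, atanh(0.86) = 1.293345
z = (z_r − z_0)·√(n−3) = (0.972955 − 1.293345)·√15 = -0.320390 · 3.872983 = -1.241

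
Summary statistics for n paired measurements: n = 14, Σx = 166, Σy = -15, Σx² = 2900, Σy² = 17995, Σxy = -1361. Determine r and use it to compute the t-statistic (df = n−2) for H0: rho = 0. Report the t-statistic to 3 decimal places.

Numerator: nΣxy − (Σx)(Σy) = 14·(-1361) − (166)(-15) = -16564
Denominator: √[(nΣx²−(Σx)²)(nΣy²−(Σy)²)]
  nΣx²−(Σx)² = 14·2900 − 27556 = 13044;  nΣy²−(Σy)² = 14·17995 − 225 = 251705
  √(13044·251705) = √3283240020 = 57299.5639
r = -16564 / 57299.5639 = -0.2891
t = r·√(n−2)/√(1−r²) = -0.2891·√12 / √(1−0.083579) = -1.001472 / 0.957299 = -1.046

-1.046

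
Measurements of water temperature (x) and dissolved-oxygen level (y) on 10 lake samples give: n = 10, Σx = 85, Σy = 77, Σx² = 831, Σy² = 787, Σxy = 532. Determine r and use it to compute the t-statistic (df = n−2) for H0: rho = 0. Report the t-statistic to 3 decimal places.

-4.453

Numerator: nΣxy − (Σx)(Σy) = 10·532 − (85)(77) = -1225
Denominator: √[(nΣx²−(Σx)²)(nΣy²−(Σy)²)]
  nΣx²−(Σx)² = 10·831 − 7225 = 1085;  nΣy²−(Σy)² = 10·787 − 5929 = 1941
  √(1085·1941) = √2105985 = 1451.2012
r = -1225 / 1451.2012 = -0.8441
t = r·√(n−2)/√(1−r²) = -0.8441·√8 / √(1−0.712505) = -2.387475 / 0.536186 = -4.453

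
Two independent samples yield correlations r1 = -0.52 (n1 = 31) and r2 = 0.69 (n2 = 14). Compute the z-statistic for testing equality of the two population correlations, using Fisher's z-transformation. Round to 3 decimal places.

Fisher z-transforms: z1 = atanh(-0.52) = -0.576340, z2 = atanh(0.69) = 0.847956; difference d = -1.424296
Var(d) = 1/28 + 1/11 = 0.0357143 + 0.0909091 = 0.1266234
z = d/√Var(d) = -1.424296 / √0.1266234 = -1.424296 / 0.355842 = -4.003

-4.003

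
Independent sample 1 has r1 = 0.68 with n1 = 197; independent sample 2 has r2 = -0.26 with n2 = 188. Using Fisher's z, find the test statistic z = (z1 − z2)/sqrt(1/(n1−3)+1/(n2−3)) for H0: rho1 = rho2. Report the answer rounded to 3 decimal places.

10.658

Fisher z-transforms: z1 = atanh(0.68) = 0.829114, z2 = atanh(-0.26) = -0.266108; difference d = 1.095222
Var(d) = 1/194 + 1/185 = 0.0051546 + 0.0054054 = 0.0105600
z = d/√Var(d) = 1.095222 / √0.0105600 = 1.095222 / 0.102762 = 10.658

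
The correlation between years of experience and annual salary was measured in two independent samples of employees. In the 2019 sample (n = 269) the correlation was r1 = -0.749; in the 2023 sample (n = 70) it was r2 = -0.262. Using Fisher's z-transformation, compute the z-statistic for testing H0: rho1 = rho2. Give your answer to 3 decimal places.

-5.139

Fisher z-transforms: z1 = atanh(-0.749) = -0.970673, z2 = atanh(-0.262) = -0.268255; difference d = -0.702418
Var(d) = 1/266 + 1/67 = 0.0037594 + 0.0149254 = 0.0186848
z = d/√Var(d) = -0.702418 / √0.0186848 = -0.702418 / 0.136692 = -5.139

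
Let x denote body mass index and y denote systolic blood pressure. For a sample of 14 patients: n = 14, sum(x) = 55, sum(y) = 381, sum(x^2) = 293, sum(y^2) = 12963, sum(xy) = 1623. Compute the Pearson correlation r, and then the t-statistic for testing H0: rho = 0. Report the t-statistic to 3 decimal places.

1.020

Numerator: nΣxy − (Σx)(Σy) = 14·1623 − (55)(381) = 1767
Denominator: √[(nΣx²−(Σx)²)(nΣy²−(Σy)²)]
  nΣx²−(Σx)² = 14·293 − 3025 = 1077;  nΣy²−(Σy)² = 14·12963 − 145161 = 36321
  √(1077·36321) = √39117717 = 6254.4158
r = 1767 / 6254.4158 = 0.2825
t = r·√(n−2)/√(1−r²) = 0.2825·√12 / √(1−0.079806) = 0.978609 / 0.959267 = 1.020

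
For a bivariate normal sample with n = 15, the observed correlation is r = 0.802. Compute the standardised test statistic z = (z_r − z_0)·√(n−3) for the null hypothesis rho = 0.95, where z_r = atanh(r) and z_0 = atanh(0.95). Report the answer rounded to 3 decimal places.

-2.520

z_r = atanh(0.802) = 1.104193,  z_0 = atanh(0.95) = 1.831781
SE = 1/√(n−3) = 1/√12 = 0.288675
z = (z_r − z_0)/SE = (1.104193 − 1.831781) / 0.288675 = -0.727588 / 0.288675 = -2.520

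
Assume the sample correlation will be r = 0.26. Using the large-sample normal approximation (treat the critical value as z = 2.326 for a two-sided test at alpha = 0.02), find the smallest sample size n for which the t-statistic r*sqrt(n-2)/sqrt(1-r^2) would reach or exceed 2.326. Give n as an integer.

r√(n−2)/√(1−r²) ≥ 2.326  ⇔  n−2 ≥ (2.326)²·(1−r²)/r²
(1−r²)/r² = (1−0.0676)/0.0676 = 13.7929
n ≥ 2 + 5.410276·13.7929 = 2 + 74.6234 = 76.6234
⌈76.6234⌉ = 77

77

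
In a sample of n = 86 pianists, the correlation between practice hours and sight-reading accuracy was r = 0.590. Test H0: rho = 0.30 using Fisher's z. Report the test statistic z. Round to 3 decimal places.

Fisher z: atanh(0.590) = 0.677666, atanh(0.30) = 0.309520
z = (z_r − z_0)·√(n−3) = (0.677666 − 0.309520)·√83 = 0.368146 · 9.110434 = 3.354

3.354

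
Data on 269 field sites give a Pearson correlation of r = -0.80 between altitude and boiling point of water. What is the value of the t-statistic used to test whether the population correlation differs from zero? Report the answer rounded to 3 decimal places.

-21.787

t = r·√(n−2) / √(1−r²) with r = -0.80, n = 269
  = -0.80·√267 / √(1 − 0.6400)
  = -0.80·16.340135 / 0.600000
  = -13.072108 / 0.600000 = -21.787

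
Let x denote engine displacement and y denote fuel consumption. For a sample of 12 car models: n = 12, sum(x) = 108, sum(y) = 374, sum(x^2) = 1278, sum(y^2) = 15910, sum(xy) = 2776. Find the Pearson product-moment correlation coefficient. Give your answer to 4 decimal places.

-0.5171

Numerator: nΣxy − (Σx)(Σy) = 12·2776 − (108)(374) = -7080
Denominator: √[(nΣx²−(Σx)²)(nΣy²−(Σy)²)]
  nΣx²−(Σx)² = 12·1278 − 11664 = 3672;  nΣy²−(Σy)² = 12·15910 − 139876 = 51044
  √(3672·51044) = √187433568 = 13690.6380
r = -7080 / 13690.6380 = -0.5171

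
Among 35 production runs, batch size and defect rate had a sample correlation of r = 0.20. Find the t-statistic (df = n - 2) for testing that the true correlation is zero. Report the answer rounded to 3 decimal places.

1.173

1 − r² = 1 − 0.0400 = 0.9600;  √(1−r²) = 0.979796
√(n−2) = √33 = 5.744563
t = r·√(n−2)/√(1−r²) = 0.20 · 5.744563 / 0.979796 = 1.173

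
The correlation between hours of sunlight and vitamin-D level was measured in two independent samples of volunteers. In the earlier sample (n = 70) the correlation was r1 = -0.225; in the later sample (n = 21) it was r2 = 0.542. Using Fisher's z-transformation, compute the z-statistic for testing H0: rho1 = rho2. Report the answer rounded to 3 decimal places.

-3.149

Fisher z-transforms: z1 = atanh(-0.225) = -0.228917, z2 = atanh(0.542) = 0.606983; difference d = -0.835900
Var(d) = 1/67 + 1/18 = 0.0149254 + 0.0555556 = 0.0704810
z = d/√Var(d) = -0.835900 / √0.0704810 = -0.835900 / 0.265483 = -3.149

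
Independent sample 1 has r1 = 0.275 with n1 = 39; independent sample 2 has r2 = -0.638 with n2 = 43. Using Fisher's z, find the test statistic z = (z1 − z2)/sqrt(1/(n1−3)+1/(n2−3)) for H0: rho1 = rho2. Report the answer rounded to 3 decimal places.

z1 = atanh(0.275) = 0.282265,  z2 = atanh(-0.638) = -0.754794
SE = √(1/(n1−3) + 1/(n2−3)) = √(1/36 + 1/40) = √(0.0277778 + 0.0250000) = √0.0527778 = 0.229734
z = (z1 − z2)/SE = (0.282265 − (-0.754794)) / 0.229734 = 1.037059 / 0.229734 = 4.514

4.514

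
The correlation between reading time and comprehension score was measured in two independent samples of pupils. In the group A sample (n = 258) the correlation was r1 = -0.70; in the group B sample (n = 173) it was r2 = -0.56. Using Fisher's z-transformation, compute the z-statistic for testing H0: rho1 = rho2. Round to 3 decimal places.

-2.368

z1 = atanh(-0.70) = -0.867301,  z2 = atanh(-0.56) = -0.632833
SE = √(1/(n1−3) + 1/(n2−3)) = √(1/255 + 1/170) = √(0.0039216 + 0.0058824) = √0.0098040 = 0.099015
z = (z1 − z2)/SE = (-0.867301 − (-0.632833)) / 0.099015 = -0.234468 / 0.099015 = -2.368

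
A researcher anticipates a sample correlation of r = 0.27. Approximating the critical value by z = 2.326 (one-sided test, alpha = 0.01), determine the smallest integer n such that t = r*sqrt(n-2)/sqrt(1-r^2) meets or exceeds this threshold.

r√(n−2)/√(1−r²) ≥ 2.326  ⇔  n−2 ≥ (2.326)²·(1−r²)/r²
(1−r²)/r² = (1−0.0729)/0.0729 = 12.7174
n ≥ 2 + 5.410276·12.7174 = 2 + 68.8046 = 70.8046
⌈70.8046⌉ = 71

71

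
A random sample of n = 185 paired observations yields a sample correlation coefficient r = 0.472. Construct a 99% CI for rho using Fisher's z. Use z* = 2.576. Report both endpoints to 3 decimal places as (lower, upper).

Fisher z: z_r = atanh(r) = ½·ln((1+0.472)/(1−0.472)) = 0.512641
SE(z) = 1/√(n−3) = 1/√182 = 0.074125
99% ⇒ z* = 2.576; margin = 2.576·0.074125 = 0.190946
CI on z-scale: (0.321695, 0.703587)
Back-transform: tanh(0.321695) = 0.311039, tanh(0.703587) = 0.606640

(0.311, 0.607)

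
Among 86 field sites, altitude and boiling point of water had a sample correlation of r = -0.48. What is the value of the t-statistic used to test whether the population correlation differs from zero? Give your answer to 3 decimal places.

-5.015

t = r·√(n−2) / √(1−r²) with r = -0.48, n = 86
  = -0.48·√84 / √(1 − 0.2304)
  = -0.48·9.165151 / 0.877268
  = -4.399272 / 0.877268 = -5.015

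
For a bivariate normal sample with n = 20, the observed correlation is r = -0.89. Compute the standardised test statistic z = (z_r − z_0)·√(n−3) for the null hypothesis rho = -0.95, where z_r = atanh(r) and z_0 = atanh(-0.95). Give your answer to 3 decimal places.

1.690

Fisher z: atanh(-0.89) = -1.421926, atanh(-0.95) = -1.831781
z = (z_r − z_0)·√(n−3) = (-1.421926 − (-1.831781))·√17 = 0.409855 · 4.123106 = 1.690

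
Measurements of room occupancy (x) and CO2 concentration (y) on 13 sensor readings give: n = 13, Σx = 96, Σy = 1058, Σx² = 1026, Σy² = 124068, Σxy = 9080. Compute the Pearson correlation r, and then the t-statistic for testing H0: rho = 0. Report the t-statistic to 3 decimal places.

S_xy = nΣxy − ΣxΣy = 13·9080 − 96·1058 = 118040 − 101568 = 16472
S_xx = nΣx² − (Σx)² = 13·1026 − 96² = 13338 − 9216 = 4122
S_yy = nΣy² − (Σy)² = 13·124068 − 1058² = 1612884 − 1119364 = 493520
r = S_xy / √(S_xx·S_yy) = 16472 / √(4122·493520) = 16472 / √2034289440 = 16472 / 45103.0979 = 0.3652
t = r·√(n−2)/√(1−r²) = 0.3652·√11 / √(1−0.133371) = 1.211231 / 0.930929 = 1.301

1.301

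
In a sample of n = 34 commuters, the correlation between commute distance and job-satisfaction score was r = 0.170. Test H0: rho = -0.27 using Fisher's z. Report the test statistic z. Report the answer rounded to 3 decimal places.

z_r = atanh(0.170) = 0.171667,  z_0 = atanh(-0.27) = -0.276864
SE = 1/√(n−3) = 1/√31 = 0.179605
z = (z_r − z_0)/SE = (0.171667 − (-0.276864)) / 0.179605 = 0.448531 / 0.179605 = 2.497

2.497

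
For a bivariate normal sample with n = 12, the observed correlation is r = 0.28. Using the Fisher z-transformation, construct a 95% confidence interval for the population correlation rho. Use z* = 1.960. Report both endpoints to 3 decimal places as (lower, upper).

Fisher z: z_r = atanh(r) = ½·ln((1+0.28)/(1−0.28)) = 0.287682
SE(z) = 1/√(n−3) = 1/√9 = 0.333333
95% ⇒ z* = 1.960; margin = 1.960·0.333333 = 0.653333
CI on z-scale: (-0.365651, 0.941015)
Back-transform: tanh(-0.365651) = -0.350182, tanh(0.941015) = 0.735688

(-0.350, 0.736)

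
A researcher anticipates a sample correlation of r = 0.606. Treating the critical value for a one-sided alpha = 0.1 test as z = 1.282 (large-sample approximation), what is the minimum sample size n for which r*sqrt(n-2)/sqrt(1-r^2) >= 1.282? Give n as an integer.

5

r√(n−2)/√(1−r²) ≥ 1.282  ⇔  n−2 ≥ (1.282)²·(1−r²)/r²
(1−r²)/r² = (1−0.367236)/0.367236 = 1.7230
n ≥ 2 + 1.643524·1.7230 = 2 + 2.8318 = 4.8318
⌈4.8318⌉ = 5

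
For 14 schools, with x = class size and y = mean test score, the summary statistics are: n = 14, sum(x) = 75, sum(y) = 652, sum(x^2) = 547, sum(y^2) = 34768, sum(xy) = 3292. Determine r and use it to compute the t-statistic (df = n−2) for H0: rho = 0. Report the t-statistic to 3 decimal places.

-0.899

S_xy = nΣxy − ΣxΣy = 14·3292 − 75·652 = 46088 − 48900 = -2812
S_xx = nΣx² − (Σx)² = 14·547 − 75² = 7658 − 5625 = 2033
S_yy = nΣy² − (Σy)² = 14·34768 − 652² = 486752 − 425104 = 61648
r = S_xy / √(S_xx·S_yy) = -2812 / √(2033·61648) = -2812 / √125330384 = -2812 / 11195.1054 = -0.2512
t = r·√(n−2)/√(1−r²) = -0.2512·√12 / √(1−0.063101) = -0.870182 / 0.967935 = -0.899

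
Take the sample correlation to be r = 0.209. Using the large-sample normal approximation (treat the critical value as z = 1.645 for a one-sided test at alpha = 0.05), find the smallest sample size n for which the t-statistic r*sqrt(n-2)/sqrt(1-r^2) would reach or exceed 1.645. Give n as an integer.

62

r√(n−2)/√(1−r²) ≥ 1.645  ⇔  n−2 ≥ (1.645)²·(1−r²)/r²
(1−r²)/r² = (1−0.043681)/0.043681 = 21.8932
n ≥ 2 + 2.706025·21.8932 = 2 + 59.2435 = 61.2435
⌈61.2435⌉ = 62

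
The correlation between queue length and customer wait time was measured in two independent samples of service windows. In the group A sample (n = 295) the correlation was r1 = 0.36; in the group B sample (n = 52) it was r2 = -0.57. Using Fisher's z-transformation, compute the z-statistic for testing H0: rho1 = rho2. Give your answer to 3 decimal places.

6.636

Fisher z-transforms: z1 = atanh(0.36) = 0.376886, z2 = atanh(-0.57) = -0.647523; difference d = 1.024409
Var(d) = 1/292 + 1/49 = 0.0034247 + 0.0204082 = 0.0238329
z = d/√Var(d) = 1.024409 / √0.0238329 = 1.024409 / 0.154379 = 6.636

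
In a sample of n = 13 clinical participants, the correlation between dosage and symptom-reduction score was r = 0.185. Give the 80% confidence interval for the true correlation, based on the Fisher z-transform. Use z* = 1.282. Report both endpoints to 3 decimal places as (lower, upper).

Fisher z: z_r = atanh(r) = ½·ln((1+0.185)/(1−0.185)) = 0.187155
SE(z) = 1/√(n−3) = 1/√10 = 0.316228
80% ⇒ z* = 1.282; margin = 1.282·0.316228 = 0.405404
CI on z-scale: (-0.218249, 0.592559)
Back-transform: tanh(-0.218249) = -0.214849, tanh(0.592559) = 0.531734

(-0.215, 0.532)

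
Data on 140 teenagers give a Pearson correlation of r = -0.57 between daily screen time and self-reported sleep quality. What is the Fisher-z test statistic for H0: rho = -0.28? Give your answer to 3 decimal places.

z_r = atanh(-0.57) = -0.647523,  z_0 = atanh(-0.28) = -0.287682
SE = 1/√(n−3) = 1/√137 = 0.085436
z = (z_r − z_0)/SE = (-0.647523 − (-0.287682)) / 0.085436 = -0.359841 / 0.085436 = -4.212

-4.212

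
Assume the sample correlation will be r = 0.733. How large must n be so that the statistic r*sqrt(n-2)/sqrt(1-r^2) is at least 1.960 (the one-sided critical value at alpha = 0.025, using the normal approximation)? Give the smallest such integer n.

Need r·√(n−2)/√(1−r²) ≥ 1.960
√(n−2) ≥ 1.960·√(1−0.537289) / 0.733 = 1.960·0.680229 / 0.733 = 1.8189
n−2 ≥ 3.3084  ⇒  n ≥ 5.3084
Smallest integer n = 6

6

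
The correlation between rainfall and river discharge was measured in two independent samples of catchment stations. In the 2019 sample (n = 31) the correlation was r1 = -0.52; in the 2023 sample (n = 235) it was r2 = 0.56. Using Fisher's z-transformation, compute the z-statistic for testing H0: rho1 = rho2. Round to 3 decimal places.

Fisher z-transforms: z1 = atanh(-0.52) = -0.576340, z2 = atanh(0.56) = 0.632833; difference d = -1.209173
Var(d) = 1/28 + 1/232 = 0.0357143 + 0.0043103 = 0.0400246
z = d/√Var(d) = -1.209173 / √0.0400246 = -1.209173 / 0.200061 = -6.044

-6.044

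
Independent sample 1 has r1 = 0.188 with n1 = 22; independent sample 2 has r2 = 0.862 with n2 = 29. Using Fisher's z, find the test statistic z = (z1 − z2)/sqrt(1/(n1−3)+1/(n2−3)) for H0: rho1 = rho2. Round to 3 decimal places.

-3.680

Fisher z-transforms: z1 = atanh(0.188) = 0.190263, z2 = atanh(0.862) = 1.301076; difference d = -1.110813
Var(d) = 1/19 + 1/26 = 0.0526316 + 0.0384615 = 0.0910931
z = d/√Var(d) = -1.110813 / √0.0910931 = -1.110813 / 0.301816 = -3.680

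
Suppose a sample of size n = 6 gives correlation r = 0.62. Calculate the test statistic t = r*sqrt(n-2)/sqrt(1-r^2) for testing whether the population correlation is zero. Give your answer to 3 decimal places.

t = r·√(n−2) / √(1−r²) with r = 0.62, n = 6
  = 0.62·√4 / √(1 − 0.3844)
  = 0.62·2.000000 / 0.784602
  = 1.240000 / 0.784602 = 1.580

1.580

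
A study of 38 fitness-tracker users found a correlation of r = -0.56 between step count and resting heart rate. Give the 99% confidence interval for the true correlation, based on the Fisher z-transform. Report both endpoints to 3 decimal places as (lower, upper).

z_r = atanh(-0.56) = -0.632833;  SE = 1/√(n−3) = 1/√35 = 0.169031
z-limits: -0.632833 ± 2.576·0.169031 = -0.632833 ± 0.435424 = [-1.068257, -0.197409]
ρ-limits: (tanh -1.068257, tanh -0.197409) = (-0.789, -0.195)

(-0.789, -0.195)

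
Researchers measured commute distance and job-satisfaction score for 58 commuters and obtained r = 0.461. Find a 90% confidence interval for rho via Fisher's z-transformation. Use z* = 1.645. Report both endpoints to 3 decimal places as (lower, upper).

Fisher z: z_r = atanh(r) = ½·ln((1+0.461)/(1−0.461)) = 0.498580
SE(z) = 1/√(n−3) = 1/√55 = 0.134840
90% ⇒ z* = 1.645; margin = 1.645·0.134840 = 0.221812
CI on z-scale: (0.276768, 0.720392)
Back-transform: tanh(0.276768) = 0.269911, tanh(0.720392) = 0.617152

(0.270, 0.617)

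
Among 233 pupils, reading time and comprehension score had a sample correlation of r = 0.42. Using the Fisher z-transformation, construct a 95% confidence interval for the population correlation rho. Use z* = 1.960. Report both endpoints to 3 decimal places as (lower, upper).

z_r = atanh(0.42) = 0.447692;  SE = 1/√(n−3) = 1/√230 = 0.065938
z-limits: 0.447692 ± 1.960·0.065938 = 0.447692 ± 0.129238 = [0.318454, 0.576930]
ρ-limits: (tanh 0.318454, tanh 0.576930) = (0.308, 0.520)

(0.308, 0.520)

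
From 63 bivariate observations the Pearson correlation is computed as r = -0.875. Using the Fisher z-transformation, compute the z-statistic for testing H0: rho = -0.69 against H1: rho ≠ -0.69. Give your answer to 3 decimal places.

Fisher z: atanh(-0.875) = -1.354025, atanh(-0.69) = -0.847956
z = (z_r − z_0)·√(n−3) = (-1.354025 − (-0.847956))·√60 = -0.506069 · 7.745967 = -3.920

-3.920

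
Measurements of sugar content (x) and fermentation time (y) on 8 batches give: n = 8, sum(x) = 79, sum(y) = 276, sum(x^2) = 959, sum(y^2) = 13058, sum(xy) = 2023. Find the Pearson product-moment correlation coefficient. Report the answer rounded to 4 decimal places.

Numerator: nΣxy − (Σx)(Σy) = 8·2023 − (79)(276) = -5620
Denominator: √[(nΣx²−(Σx)²)(nΣy²−(Σy)²)]
  nΣx²−(Σx)² = 8·959 − 6241 = 1431;  nΣy²−(Σy)² = 8·13058 − 76176 = 28288
  √(1431·28288) = √40480128 = 6362.3995
r = -5620 / 6362.3995 = -0.8833

-0.8833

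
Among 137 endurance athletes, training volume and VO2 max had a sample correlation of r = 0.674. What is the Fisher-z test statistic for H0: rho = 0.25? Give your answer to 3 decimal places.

6.513

Fisher z: atanh(0.674) = 0.818037, atanh(0.25) = 0.255413
z = (z_r − z_0)·√(n−3) = (0.818037 − 0.255413)·√134 = 0.562624 · 11.575837 = 6.513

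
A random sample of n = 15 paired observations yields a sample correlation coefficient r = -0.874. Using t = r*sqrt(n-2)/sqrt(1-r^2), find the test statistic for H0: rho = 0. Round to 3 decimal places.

-6.485

t = r·√(n−2) / √(1−r²) with r = -0.874, n = 15
  = -0.874·√13 / √(1 − 0.763876)
  = -0.874·3.605551 / 0.485926
  = -3.151252 / 0.485926 = -6.485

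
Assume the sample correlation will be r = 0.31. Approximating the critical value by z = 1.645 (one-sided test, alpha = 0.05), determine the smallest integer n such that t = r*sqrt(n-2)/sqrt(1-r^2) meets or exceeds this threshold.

r√(n−2)/√(1−r²) ≥ 1.645  ⇔  n−2 ≥ (1.645)²·(1−r²)/r²
(1−r²)/r² = (1−0.0961)/0.0961 = 9.4058
n ≥ 2 + 2.706025·9.4058 = 2 + 25.4523 = 27.4523
⌈27.4523⌉ = 28

28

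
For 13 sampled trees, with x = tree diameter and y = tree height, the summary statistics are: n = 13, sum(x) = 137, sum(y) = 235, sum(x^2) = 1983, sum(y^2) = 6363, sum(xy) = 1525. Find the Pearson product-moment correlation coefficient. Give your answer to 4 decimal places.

-0.8910

Numerator: nΣxy − (Σx)(Σy) = 13·1525 − (137)(235) = -12370
Denominator: √[(nΣx²−(Σx)²)(nΣy²−(Σy)²)]
  nΣx²−(Σx)² = 13·1983 − 18769 = 7010;  nΣy²−(Σy)² = 13·6363 − 55225 = 27494
  √(7010·27494) = √192732940 = 13882.8290
r = -12370 / 13882.8290 = -0.8910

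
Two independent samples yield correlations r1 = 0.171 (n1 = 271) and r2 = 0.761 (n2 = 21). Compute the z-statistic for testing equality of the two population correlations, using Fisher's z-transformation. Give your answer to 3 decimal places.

-3.392

z1 = atanh(0.171) = 0.172697,  z2 = atanh(0.761) = 0.998587
SE = √(1/(n1−3) + 1/(n2−3)) = √(1/268 + 1/18) = √(0.0037313 + 0.0555556) = √0.0592869 = 0.243489
z = (z1 − z2)/SE = (0.172697 − 0.998587) / 0.243489 = -0.825890 / 0.243489 = -3.392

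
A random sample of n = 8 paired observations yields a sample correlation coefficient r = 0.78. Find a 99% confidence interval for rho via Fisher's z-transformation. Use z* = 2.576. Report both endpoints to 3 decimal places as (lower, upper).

(-0.106, 0.976)

z_r = atanh(0.78) = 1.045371;  SE = 1/√(n−3) = 1/√5 = 0.447214
z-limits: 1.045371 ± 2.576·0.447214 = 1.045371 ± 1.152023 = [-0.106652, 2.197394]
ρ-limits: (tanh -0.106652, tanh 2.197394) = (-0.106, 0.976)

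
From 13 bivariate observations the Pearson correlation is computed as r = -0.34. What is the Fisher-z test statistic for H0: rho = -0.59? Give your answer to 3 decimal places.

1.023

z_r = atanh(-0.34) = -0.354093,  z_0 = atanh(-0.59) = -0.677666
SE = 1/√(n−3) = 1/√10 = 0.316228
z = (z_r − z_0)/SE = (-0.354093 − (-0.677666)) / 0.316228 = 0.323573 / 0.316228 = 1.023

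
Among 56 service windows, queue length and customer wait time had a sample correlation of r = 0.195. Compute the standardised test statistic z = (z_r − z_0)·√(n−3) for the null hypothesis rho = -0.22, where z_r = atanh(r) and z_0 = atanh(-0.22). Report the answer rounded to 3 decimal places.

3.066

z_r = atanh(0.195) = 0.197530,  z_0 = atanh(-0.22) = -0.223656
SE = 1/√(n−3) = 1/√53 = 0.137361
z = (z_r − z_0)/SE = (0.197530 − (-0.223656)) / 0.137361 = 0.421186 / 0.137361 = 3.066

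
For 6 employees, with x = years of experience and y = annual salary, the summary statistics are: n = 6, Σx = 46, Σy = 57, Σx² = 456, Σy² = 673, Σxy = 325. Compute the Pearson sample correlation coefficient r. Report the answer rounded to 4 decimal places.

-0.9608

Numerator: nΣxy − (Σx)(Σy) = 6·325 − (46)(57) = -672
Denominator: √[(nΣx²−(Σx)²)(nΣy²−(Σy)²)]
  nΣx²−(Σx)² = 6·456 − 2116 = 620;  nΣy²−(Σy)² = 6·673 − 3249 = 789
  √(620·789) = √489180 = 699.4140
r = -672 / 699.4140 = -0.9608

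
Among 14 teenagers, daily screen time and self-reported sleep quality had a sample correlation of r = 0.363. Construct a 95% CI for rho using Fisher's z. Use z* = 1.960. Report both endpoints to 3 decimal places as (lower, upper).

Fisher z: z_r = atanh(r) = ½·ln((1+0.363)/(1−0.363)) = 0.380337
SE(z) = 1/√(n−3) = 1/√11 = 0.301511
95% ⇒ z* = 1.960; margin = 1.960·0.301511 = 0.590962
CI on z-scale: (-0.210625, 0.971299)
Back-transform: tanh(-0.210625) = -0.207565, tanh(0.971299) = 0.749275

(-0.208, 0.749)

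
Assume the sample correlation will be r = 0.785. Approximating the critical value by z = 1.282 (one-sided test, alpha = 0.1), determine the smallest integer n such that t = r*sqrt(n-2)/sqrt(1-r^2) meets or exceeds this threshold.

r√(n−2)/√(1−r²) ≥ 1.282  ⇔  n−2 ≥ (1.282)²·(1−r²)/r²
(1−r²)/r² = (1−0.616225)/0.616225 = 0.6228
n ≥ 2 + 1.643524·0.6228 = 2 + 1.0236 = 3.0236
⌈3.0236⌉ = 4

4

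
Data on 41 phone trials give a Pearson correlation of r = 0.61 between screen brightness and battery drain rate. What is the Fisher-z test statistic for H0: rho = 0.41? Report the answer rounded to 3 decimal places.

Fisher z: atanh(0.61) = 0.708921, atanh(0.41) = 0.435611
z = (z_r − z_0)·√(n−3) = (0.708921 − 0.435611)·√38 = 0.273310 · 6.164414 = 1.685

1.685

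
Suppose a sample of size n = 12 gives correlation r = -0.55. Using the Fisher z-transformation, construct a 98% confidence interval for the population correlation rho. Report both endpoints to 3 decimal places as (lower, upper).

Fisher z: z_r = atanh(r) = ½·ln((1+(-0.55))/(1−(-0.55))) = -0.618381
SE(z) = 1/√(n−3) = 1/√9 = 0.333333
98% ⇒ z* = 2.326; margin = 2.326·0.333333 = 0.775333
CI on z-scale: (-1.393714, 0.156952)
Back-transform: tanh(-1.393714) = -0.883985, tanh(0.156952) = 0.155676

(-0.884, 0.156)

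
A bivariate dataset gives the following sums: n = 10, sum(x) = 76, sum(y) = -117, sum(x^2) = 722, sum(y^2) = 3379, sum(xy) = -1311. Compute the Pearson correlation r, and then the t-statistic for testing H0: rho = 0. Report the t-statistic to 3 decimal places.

-3.559

S_xy = nΣxy − ΣxΣy = 10·(-1311) − 76·(-117) = -13110 − (-8892) = -4218
S_xx = nΣx² − (Σx)² = 10·722 − 76² = 7220 − 5776 = 1444
S_yy = nΣy² − (Σy)² = 10·3379 − (-117)² = 33790 − 13689 = 20101
r = S_xy / √(S_xx·S_yy) = -4218 / √(1444·20101) = -4218 / √29025844 = -4218 / 5387.5638 = -0.7829
t = r·√(n−2)/√(1−r²) = -0.7829·√8 / √(1−0.612932) = -2.214376 / 0.622148 = -3.559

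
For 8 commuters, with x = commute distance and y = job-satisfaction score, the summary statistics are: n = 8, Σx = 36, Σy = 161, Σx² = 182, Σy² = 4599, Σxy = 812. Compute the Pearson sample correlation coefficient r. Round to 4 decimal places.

Numerator: nΣxy − (Σx)(Σy) = 8·812 − (36)(161) = 700
Denominator: √[(nΣx²−(Σx)²)(nΣy²−(Σy)²)]
  nΣx²−(Σx)² = 8·182 − 1296 = 160;  nΣy²−(Σy)² = 8·4599 − 25921 = 10871
  √(160·10871) = √1739360 = 1318.8480
r = 700 / 1318.8480 = 0.5308

0.5308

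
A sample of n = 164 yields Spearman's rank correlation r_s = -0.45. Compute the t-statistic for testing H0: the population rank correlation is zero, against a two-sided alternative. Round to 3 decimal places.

-6.414

1 − r_s² = 1 − 0.2025 = 0.7975;  √(1−r_s²) = 0.893029
√(n−2) = √162 = 12.727922
t = r_s·√(n−2)/√(1−r_s²) = -0.45 · 12.727922 / 0.893029 = -6.414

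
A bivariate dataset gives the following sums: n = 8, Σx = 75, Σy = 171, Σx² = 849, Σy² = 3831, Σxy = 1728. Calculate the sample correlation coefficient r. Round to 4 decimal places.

0.7796

Numerator: nΣxy − (Σx)(Σy) = 8·1728 − (75)(171) = 999
Denominator: √[(nΣx²−(Σx)²)(nΣy²−(Σy)²)]
  nΣx²−(Σx)² = 8·849 − 5625 = 1167;  nΣy²−(Σy)² = 8·3831 − 29241 = 1407
  √(1167·1407) = √1641969 = 1281.3934
r = 999 / 1281.3934 = 0.7796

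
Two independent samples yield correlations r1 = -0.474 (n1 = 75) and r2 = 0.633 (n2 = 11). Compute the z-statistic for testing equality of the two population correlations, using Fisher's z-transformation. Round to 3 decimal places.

Fisher z-transforms: z1 = atanh(-0.474) = -0.515217, z2 = atanh(0.633) = 0.746406; difference d = -1.261623
Var(d) = 1/72 + 1/8 = 0.0138889 + 0.1250000 = 0.1388889
z = d/√Var(d) = -1.261623 / √0.1388889 = -1.261623 / 0.372678 = -3.385

-3.385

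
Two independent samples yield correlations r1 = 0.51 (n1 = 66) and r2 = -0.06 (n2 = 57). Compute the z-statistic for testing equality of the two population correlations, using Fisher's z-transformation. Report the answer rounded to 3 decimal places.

Fisher z-transforms: z1 = atanh(0.51) = 0.562730, z2 = atanh(-0.06) = -0.060072; difference d = 0.622802
Var(d) = 1/63 + 1/54 = 0.0158730 + 0.0185185 = 0.0343915
z = d/√Var(d) = 0.622802 / √0.0343915 = 0.622802 / 0.185449 = 3.358

3.358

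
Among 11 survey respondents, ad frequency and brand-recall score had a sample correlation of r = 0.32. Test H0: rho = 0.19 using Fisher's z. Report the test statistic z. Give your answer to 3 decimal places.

0.394

z_r = atanh(0.32) = 0.331647,  z_0 = atanh(0.19) = 0.192337
SE = 1/√(n−3) = 1/√8 = 0.353553
z = (z_r − z_0)/SE = (0.331647 − 0.192337) / 0.353553 = 0.139310 / 0.353553 = 0.394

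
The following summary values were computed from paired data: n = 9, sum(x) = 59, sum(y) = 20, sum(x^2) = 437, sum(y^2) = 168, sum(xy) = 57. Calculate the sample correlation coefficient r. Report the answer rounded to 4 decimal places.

S_xy = nΣxy − ΣxΣy = 9·57 − 59·20 = 513 − 1180 = -667
S_xx = nΣx² − (Σx)² = 9·437 − 59² = 3933 − 3481 = 452
S_yy = nΣy² − (Σy)² = 9·168 − 20² = 1512 − 400 = 1112
r = S_xy / √(S_xx·S_yy) = -667 / √(452·1112) = -667 / √502624 = -667 / 708.9598 = -0.9408

-0.9408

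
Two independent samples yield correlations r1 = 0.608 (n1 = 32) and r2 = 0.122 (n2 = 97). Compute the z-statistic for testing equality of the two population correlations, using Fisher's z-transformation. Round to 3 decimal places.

z1 = atanh(0.608) = 0.705742,  z2 = atanh(0.122) = 0.122611
SE = √(1/(n1−3) + 1/(n2−3)) = √(1/29 + 1/94) = √(0.0344828 + 0.0106383) = √0.0451211 = 0.212417
z = (z1 − z2)/SE = (0.705742 − 0.122611) / 0.212417 = 0.583131 / 0.212417 = 2.745

2.745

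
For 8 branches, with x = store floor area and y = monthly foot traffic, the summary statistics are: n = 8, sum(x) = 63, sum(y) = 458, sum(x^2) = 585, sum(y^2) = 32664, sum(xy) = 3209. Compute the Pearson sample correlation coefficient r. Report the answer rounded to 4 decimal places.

Numerator: nΣxy − (Σx)(Σy) = 8·3209 − (63)(458) = -3182
Denominator: √[(nΣx²−(Σx)²)(nΣy²−(Σy)²)]
  nΣx²−(Σx)² = 8·585 − 3969 = 711;  nΣy²−(Σy)² = 8·32664 − 209764 = 51548
  √(711·51548) = √36650628 = 6053.9762
r = -3182 / 6053.9762 = -0.5256

-0.5256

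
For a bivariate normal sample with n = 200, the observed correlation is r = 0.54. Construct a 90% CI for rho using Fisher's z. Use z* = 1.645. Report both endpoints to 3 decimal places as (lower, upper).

(0.452, 0.618)

z_r = atanh(0.54) = 0.604156;  SE = 1/√(n−3) = 1/√197 = 0.071247
z-limits: 0.604156 ± 1.645·0.071247 = 0.604156 ± 0.117201 = [0.486955, 0.721357]
ρ-limits: (tanh 0.486955, tanh 0.721357) = (0.452, 0.618)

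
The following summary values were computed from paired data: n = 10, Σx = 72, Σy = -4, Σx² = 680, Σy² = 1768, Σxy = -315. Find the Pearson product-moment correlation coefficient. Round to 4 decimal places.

Numerator: nΣxy − (Σx)(Σy) = 10·(-315) − (72)(-4) = -2862
Denominator: √[(nΣx²−(Σx)²)(nΣy²−(Σy)²)]
  nΣx²−(Σx)² = 10·680 − 5184 = 1616;  nΣy²−(Σy)² = 10·1768 − 16 = 17664
  √(1616·17664) = √28545024 = 5342.7543
r = -2862 / 5342.7543 = -0.5357

-0.5357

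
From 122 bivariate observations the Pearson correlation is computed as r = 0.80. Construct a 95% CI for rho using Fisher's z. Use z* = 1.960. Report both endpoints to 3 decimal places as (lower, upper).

(0.725, 0.856)

Fisher z: z_r = atanh(r) = ½·ln((1+0.80)/(1−0.80)) = 1.098612
SE(z) = 1/√(n−3) = 1/√119 = 0.091670
95% ⇒ z* = 1.960; margin = 1.960·0.091670 = 0.179673
CI on z-scale: (0.918939, 1.278285)
Back-transform: tanh(0.918939) = 0.725395, tanh(1.278285) = 0.856027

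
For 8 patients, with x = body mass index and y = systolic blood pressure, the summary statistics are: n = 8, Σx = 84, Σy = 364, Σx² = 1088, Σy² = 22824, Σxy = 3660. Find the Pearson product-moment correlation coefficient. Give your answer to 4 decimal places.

-0.1426

Numerator: nΣxy − (Σx)(Σy) = 8·3660 − (84)(364) = -1296
Denominator: √[(nΣx²−(Σx)²)(nΣy²−(Σy)²)]
  nΣx²−(Σx)² = 8·1088 − 7056 = 1648;  nΣy²−(Σy)² = 8·22824 − 132496 = 50096
  √(1648·50096) = √82558208 = 9086.1547
r = -1296 / 9086.1547 = -0.1426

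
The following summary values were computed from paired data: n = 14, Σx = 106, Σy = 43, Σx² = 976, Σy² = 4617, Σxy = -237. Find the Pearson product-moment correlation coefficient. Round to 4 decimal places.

S_xy = nΣxy − ΣxΣy = 14·(-237) − 106·43 = -3318 − 4558 = -7876
S_xx = nΣx² − (Σx)² = 14·976 − 106² = 13664 − 11236 = 2428
S_yy = nΣy² − (Σy)² = 14·4617 − 43² = 64638 − 1849 = 62789
r = S_xy / √(S_xx·S_yy) = -7876 / √(2428·62789) = -7876 / √152451692 = -7876 / 12347.1329 = -0.6379

-0.6379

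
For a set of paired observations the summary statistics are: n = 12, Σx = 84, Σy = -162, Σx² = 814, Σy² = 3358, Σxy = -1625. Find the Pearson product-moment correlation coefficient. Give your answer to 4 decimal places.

S_xy = nΣxy − ΣxΣy = 12·(-1625) − 84·(-162) = -19500 − (-13608) = -5892
S_xx = nΣx² − (Σx)² = 12·814 − 84² = 9768 − 7056 = 2712
S_yy = nΣy² − (Σy)² = 12·3358 − (-162)² = 40296 − 26244 = 14052
r = S_xy / √(S_xx·S_yy) = -5892 / √(2712·14052) = -5892 / √38109024 = -5892 / 6173.2507 = -0.9544

-0.9544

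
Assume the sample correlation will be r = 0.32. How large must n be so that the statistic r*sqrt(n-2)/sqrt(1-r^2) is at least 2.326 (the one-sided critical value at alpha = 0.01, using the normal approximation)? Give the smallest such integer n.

Need r·√(n−2)/√(1−r²) ≥ 2.326
√(n−2) ≥ 2.326·√(1−0.1024) / 0.32 = 2.326·0.947418 / 0.32 = 6.8865
n−2 ≥ 47.4239  ⇒  n ≥ 49.4239
Smallest integer n = 50

50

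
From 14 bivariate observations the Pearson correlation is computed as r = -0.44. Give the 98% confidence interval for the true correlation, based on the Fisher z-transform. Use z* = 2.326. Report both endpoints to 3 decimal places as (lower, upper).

z_r = atanh(-0.44) = -0.472231;  SE = 1/√(n−3) = 1/√11 = 0.301511
z-limits: -0.472231 ± 2.326·0.301511 = -0.472231 ± 0.701315 = [-1.173546, 0.229084]
ρ-limits: (tanh -1.173546, tanh 0.229084) = (-0.825, 0.225)

(-0.825, 0.225)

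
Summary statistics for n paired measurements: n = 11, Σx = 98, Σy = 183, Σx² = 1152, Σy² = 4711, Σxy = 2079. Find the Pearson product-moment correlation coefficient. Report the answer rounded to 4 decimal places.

S_xy = nΣxy − ΣxΣy = 11·2079 − 98·183 = 22869 − 17934 = 4935
S_xx = nΣx² − (Σx)² = 11·1152 − 98² = 12672 − 9604 = 3068
S_yy = nΣy² − (Σy)² = 11·4711 − 183² = 51821 − 33489 = 18332
r = S_xy / √(S_xx·S_yy) = 4935 / √(3068·18332) = 4935 / √56242576 = 4935 / 7499.5051 = 0.6580

0.6580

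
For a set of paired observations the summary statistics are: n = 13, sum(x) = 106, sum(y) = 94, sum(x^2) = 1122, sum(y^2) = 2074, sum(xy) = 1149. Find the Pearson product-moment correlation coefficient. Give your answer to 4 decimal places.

Numerator: nΣxy − (Σx)(Σy) = 13·1149 − (106)(94) = 4973
Denominator: √[(nΣx²−(Σx)²)(nΣy²−(Σy)²)]
  nΣx²−(Σx)² = 13·1122 − 11236 = 3350;  nΣy²−(Σy)² = 13·2074 − 8836 = 18126
  √(3350·18126) = √60722100 = 7792.4386
r = 4973 / 7792.4386 = 0.6382

0.6382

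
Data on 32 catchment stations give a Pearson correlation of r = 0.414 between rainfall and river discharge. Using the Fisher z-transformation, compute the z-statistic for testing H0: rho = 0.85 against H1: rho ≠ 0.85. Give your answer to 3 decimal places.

-4.393

z_r = atanh(0.414) = 0.440429,  z_0 = atanh(0.85) = 1.256153
SE = 1/√(n−3) = 1/√29 = 0.185695
z = (z_r − z_0)/SE = (0.440429 − 1.256153) / 0.185695 = -0.815724 / 0.185695 = -4.393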